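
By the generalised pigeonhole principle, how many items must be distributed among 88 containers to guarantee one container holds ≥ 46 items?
n = (46 − 1)·88 + 1 = 3961

By the generalised pigeonhole principle, to guarantee some box contains ≥ r objects we need more than (r − 1) · k objects total. Threshold: n = (r − 1) · k + 1. With r = 46 and k = 88: n = 45 · 88 + 1 = 3960 + 1 = 3961. For n = 3960 = 45 · 88, we can put exactly 45 objects in every box, avoiding 46 in any single one — so 3961 is tight.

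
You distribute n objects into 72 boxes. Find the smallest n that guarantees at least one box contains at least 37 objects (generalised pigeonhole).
n = (37 − 1)·72 + 1 = 2593

By the generalised pigeonhole principle, to guarantee some box contains ≥ r objects we need more than (r − 1) · k objects total. Threshold: n = (r − 1) · k + 1. With r = 37 and k = 72: n = 36 · 72 + 1 = 2592 + 1 = 2593. For n = 2592 = 36 · 72, we can put exactly 36 objects in every box, avoiding 37 in any single one — so 2593 is tight.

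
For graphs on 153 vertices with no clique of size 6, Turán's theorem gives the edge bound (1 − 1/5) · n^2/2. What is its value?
Turán density bound = (4/5) · 153^2/2 = 46818/5 ≈ 9363.6

Turán's theorem: ex(n, K_{r+1}) is achieved by the complete r-partite Turán graph T(n, r) with parts as balanced as possible, and is at most (1 − 1/r) · n^2/2. For r = 5, n = 153: the density bound is (4/5) · 23409/2 = 46818/5 ≈ 9363.6. The integer-valued extremum is e(T(153, 5)) = 9363, which is strictly less than the density bound 46818/5 since 5 ∤ 153 (the parts of T(153, 5) cannot all be equal).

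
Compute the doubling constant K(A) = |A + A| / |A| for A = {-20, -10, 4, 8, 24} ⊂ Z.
K = |A + A| / |A| = 15/5 = 3

Enumerate A + A = {a + b : a, b ∈ A}. With |A| = 5, there are |A|^2 = 25 ordered sum pairs; collecting distinct values, A + A = {-40, -30, -20, -16, -12, -6, -2, 4, 8, 12, 14, 16, 28, 32, 48}, so |A + A| = 15. Thus K = 15/5 = 3. For comparison, the minimum possible |A + A| over all 5-element sets is 2·5 − 1 = 9 (so min K = 9/5), attained only by arithmetic progressions.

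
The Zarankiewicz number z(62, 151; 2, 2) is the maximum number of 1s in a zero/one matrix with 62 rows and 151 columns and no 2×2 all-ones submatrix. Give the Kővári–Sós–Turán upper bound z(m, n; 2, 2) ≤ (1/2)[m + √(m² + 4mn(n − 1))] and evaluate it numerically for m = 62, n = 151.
z(62, 151; 2, 2) ≤ (1/2)[62 + √(62² + 4·62·151·150)] = (1/2)[62 + √5621044] = 1216.4371

Kővári–Sós–Turán: let r_1, ..., r_62 be the row sums and z = Σ r_i the total number of 1s. Each pair of columns can share at most one row with both entries 1 (else a 2×2 all-ones block appears), so Σ_i C(r_i, 2) ≤ C(151, 2) = 11325. By convexity Σ_i C(r_i, 2) ≥ 62·C(z/62, 2) = z(z − 62)/(2·62), giving z² − 62z − 62·151·150 ≤ 0 and hence z ≤ (1/2)[62 + √(3844 + 4·1404300)] = (1/2)[62 + √5621044] ≈ (1/2)(62 + 2370.8741) = 1216.4371.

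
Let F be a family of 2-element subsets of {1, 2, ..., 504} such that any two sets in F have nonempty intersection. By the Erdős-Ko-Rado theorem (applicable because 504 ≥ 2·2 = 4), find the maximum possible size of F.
max |F| = C(503, 1) = 503

Erdős-Ko-Rado (1961): when n ≥ 2k, max |F| = C(n−1, k−1). The bound is attained by the star {A : i ∈ A} for any fixed i ∈ [n]. Here C(504−1, 2−1) = C(503, 1) = 503.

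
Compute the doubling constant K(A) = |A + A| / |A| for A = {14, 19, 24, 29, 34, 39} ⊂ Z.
K = |A + A| / |A| = 11/6

Enumerate A + A = {a + b : a, b ∈ A}. With |A| = 6, there are |A|^2 = 36 ordered sum pairs; collecting distinct values, A + A = {28, 33, 38, 43, 48, 53, 58, 63, 68, 73, 78}, so |A + A| = 11. Thus K = 11/6. Here |A + A| = 2|A| − 1 = 11, the minimum possible — so K = 11/6 is minimal, which holds iff A is an arithmetic progression.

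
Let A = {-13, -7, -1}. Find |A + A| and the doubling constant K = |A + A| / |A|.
K = |A + A| / |A| = 5/3

Enumerate A + A = {a + b : a, b ∈ A}. With |A| = 3, there are |A|^2 = 9 ordered sum pairs; collecting distinct values, A + A = {-26, -20, -14, -8, -2}, so |A + A| = 5. Thus K = 5/3. Here |A + A| = 2|A| − 1 = 5, the minimum possible — so K = 5/3 is minimal, which holds iff A is an arithmetic progression.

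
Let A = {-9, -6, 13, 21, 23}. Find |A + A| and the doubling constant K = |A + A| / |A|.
K = |A + A| / |A| = 15/5 = 3

Enumerate A + A = {a + b : a, b ∈ A}. With |A| = 5, there are |A|^2 = 25 ordered sum pairs; collecting distinct values, A + A = {-18, -15, -12, 4, 7, 12, 14, 15, 17, 26, 34, 36, 42, 44, 46}, so |A + A| = 15. Thus K = 15/5 = 3. For comparison, the minimum possible |A + A| over all 5-element sets is 2·5 − 1 = 9 (so min K = 9/5), attained only by arithmetic progressions.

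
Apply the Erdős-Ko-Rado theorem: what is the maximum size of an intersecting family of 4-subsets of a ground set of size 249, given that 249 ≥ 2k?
max |F| = C(248, 3) = 2511496

The Erdős-Ko-Rado theorem states: for n ≥ 2k, an intersecting family of k-subsets of an n-element set has size at most C(n − 1, k − 1), with equality for 'star' families {A ⊆ [n] : |A| = k, i ∈ A} (fix an element i). For n = 249, k = 4: C(248, 3) = 2511496.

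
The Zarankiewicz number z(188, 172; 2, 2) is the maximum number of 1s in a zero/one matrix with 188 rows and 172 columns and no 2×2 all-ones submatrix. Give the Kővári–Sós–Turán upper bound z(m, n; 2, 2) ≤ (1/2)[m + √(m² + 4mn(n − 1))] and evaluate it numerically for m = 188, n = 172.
z(188, 172; 2, 2) ≤ (1/2)[188 + √(188² + 4·188·172·171)] = (1/2)[188 + √22153168] = 2447.3576

Kővári–Sós–Turán: let r_1, ..., r_188 be the row sums and z = Σ r_i the total number of 1s. Each pair of columns can share at most one row with both entries 1 (else a 2×2 all-ones block appears), so Σ_i C(r_i, 2) ≤ C(172, 2) = 14706. By convexity Σ_i C(r_i, 2) ≥ 188·C(z/188, 2) = z(z − 188)/(2·188), giving z² − 188z − 188·172·171 ≤ 0 and hence z ≤ (1/2)[188 + √(35344 + 4·5529456)] = (1/2)[188 + √22153168] ≈ (1/2)(188 + 4706.7152) = 2447.3576.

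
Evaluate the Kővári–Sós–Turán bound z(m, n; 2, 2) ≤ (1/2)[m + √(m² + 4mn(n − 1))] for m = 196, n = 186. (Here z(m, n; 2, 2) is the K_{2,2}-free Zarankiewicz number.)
z(196, 186; 2, 2) ≤ (1/2)[196 + √(196² + 4·196·186·185)] = (1/2)[196 + √27015856] = 2696.839

Kővári–Sós–Turán: let r_1, ..., r_196 be the row sums and z = Σ r_i the total number of 1s. Each pair of columns can share at most one row with both entries 1 (else a 2×2 all-ones block appears), so Σ_i C(r_i, 2) ≤ C(186, 2) = 17205. By convexity Σ_i C(r_i, 2) ≥ 196·C(z/196, 2) = z(z − 196)/(2·196), giving z² − 196z − 196·186·185 ≤ 0 and hence z ≤ (1/2)[196 + √(38416 + 4·6744360)] = (1/2)[196 + √27015856] ≈ (1/2)(196 + 5197.6779) = 2696.839.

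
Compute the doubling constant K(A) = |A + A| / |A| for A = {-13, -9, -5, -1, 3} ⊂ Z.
K = |A + A| / |A| = 9/5

Enumerate A + A = {a + b : a, b ∈ A}. With |A| = 5, there are |A|^2 = 25 ordered sum pairs; collecting distinct values, A + A = {-26, -22, -18, -14, -10, -6, -2, 2, 6}, so |A + A| = 9. Thus K = 9/5. Here |A + A| = 2|A| − 1 = 9, the minimum possible — so K = 9/5 is minimal, which holds iff A is an arithmetic progression.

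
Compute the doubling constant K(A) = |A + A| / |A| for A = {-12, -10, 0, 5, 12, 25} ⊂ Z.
K = |A + A| / |A| = 20/6 = 10/3

Enumerate A + A = {a + b : a, b ∈ A}. With |A| = 6, there are |A|^2 = 36 ordered sum pairs; collecting distinct values, A + A = {-24, -22, -20, -12, -10, -7, -5, 0, 2, 5, 10, 12, 13, 15, 17, 24, 25, 30, 37, 50}, so |A + A| = 20. Thus K = 20/6 = 10/3. For comparison, the minimum possible |A + A| over all 6-element sets is 2·6 − 1 = 11 (so min K = 11/6), attained only by arithmetic progressions.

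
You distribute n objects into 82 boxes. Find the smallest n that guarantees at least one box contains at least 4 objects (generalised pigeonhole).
n = (4 − 1)·82 + 1 = 247

By the generalised pigeonhole principle, to guarantee some box contains ≥ r objects we need more than (r − 1) · k objects total. Threshold: n = (r − 1) · k + 1. With r = 4 and k = 82: n = 3 · 82 + 1 = 246 + 1 = 247. For n = 246 = 3 · 82, we can put exactly 3 objects in every box, avoiding 4 in any single one — so 247 is tight.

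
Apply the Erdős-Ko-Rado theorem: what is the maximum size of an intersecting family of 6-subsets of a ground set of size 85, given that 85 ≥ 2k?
max |F| = C(84, 5) = 30872016

The Erdős-Ko-Rado theorem states: for n ≥ 2k, an intersecting family of k-subsets of an n-element set has size at most C(n − 1, k − 1), with equality for 'star' families {A ⊆ [n] : |A| = k, i ∈ A} (fix an element i). For n = 85, k = 6: C(84, 5) = 30872016.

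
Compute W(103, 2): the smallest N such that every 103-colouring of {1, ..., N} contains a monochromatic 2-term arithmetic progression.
W(103, 2) = 103 + 1 = 104

A 2-term AP is any pair of integers, so a monochromatic 2-AP exists iff some colour is used at least twice. With 103 colours, the colouring i ↦ i on {1, ..., 103} uses each colour once, avoiding any monochromatic pair, so W(103, 2) > 103. For {1, ..., 104}, pigeonhole forces two integers of the same colour, which form a monochromatic 2-AP. Hence W(103, 2) = 104.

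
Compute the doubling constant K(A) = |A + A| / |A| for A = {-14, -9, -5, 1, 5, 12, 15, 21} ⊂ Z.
K = |A + A| / |A| = 31/8

Enumerate A + A = {a + b : a, b ∈ A}. With |A| = 8, there are |A|^2 = 64 ordered sum pairs; collecting distinct values, A + A = {-28, -23, -19, -18, -14, -13, -10, -9, -8, -4, -2, 0, 1, 2, 3, 6, 7, 10, 12, 13, 16, 17, 20, 22, 24, 26, 27, 30, 33, 36, 42}, so |A + A| = 31. Thus K = 31/8. For comparison, the minimum possible |A + A| over all 8-element sets is 2·8 − 1 = 15 (so min K = 15/8), attained only by arithmetic progressions.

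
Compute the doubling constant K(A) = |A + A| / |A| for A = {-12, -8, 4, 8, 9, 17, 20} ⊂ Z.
K = |A + A| / |A| = 25/7

Enumerate A + A = {a + b : a, b ∈ A}. With |A| = 7, there are |A|^2 = 49 ordered sum pairs; collecting distinct values, A + A = {-24, -20, -16, -8, -4, -3, 0, 1, 5, 8, 9, 12, 13, 16, 17, 18, 21, 24, 25, 26, 28, 29, 34, 37, 40}, so |A + A| = 25. Thus K = 25/7. For comparison, the minimum possible |A + A| over all 7-element sets is 2·7 − 1 = 13 (so min K = 13/7), attained only by arithmetic progressions.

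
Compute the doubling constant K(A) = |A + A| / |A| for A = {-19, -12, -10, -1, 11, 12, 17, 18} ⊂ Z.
K = |A + A| / |A| = 32/8 = 4

Enumerate A + A = {a + b : a, b ∈ A}. With |A| = 8, there are |A|^2 = 64 ordered sum pairs; collecting distinct values, A + A = {-38, -31, -29, -24, -22, -20, -13, -11, -8, -7, -2, -1, 0, 1, 2, 5, 6, 7, 8, 10, 11, 16, 17, 22, 23, 24, 28, 29, 30, 34, 35, 36}, so |A + A| = 32. Thus K = 32/8 = 4. For comparison, the minimum possible |A + A| over all 8-element sets is 2·8 − 1 = 15 (so min K = 15/8), attained only by arithmetic progressions.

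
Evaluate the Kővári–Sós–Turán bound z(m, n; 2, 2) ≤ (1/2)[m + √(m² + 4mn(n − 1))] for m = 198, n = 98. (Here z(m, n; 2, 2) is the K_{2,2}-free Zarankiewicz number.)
z(198, 98; 2, 2) ≤ (1/2)[198 + √(198² + 4·198·98·97)] = (1/2)[198 + √7567956] = 1474.4959

Kővári–Sós–Turán: let r_1, ..., r_198 be the row sums and z = Σ r_i the total number of 1s. Each pair of columns can share at most one row with both entries 1 (else a 2×2 all-ones block appears), so Σ_i C(r_i, 2) ≤ C(98, 2) = 4753. By convexity Σ_i C(r_i, 2) ≥ 198·C(z/198, 2) = z(z − 198)/(2·198), giving z² − 198z − 198·98·97 ≤ 0 and hence z ≤ (1/2)[198 + √(39204 + 4·1882188)] = (1/2)[198 + √7567956] ≈ (1/2)(198 + 2750.9918) = 1474.4959.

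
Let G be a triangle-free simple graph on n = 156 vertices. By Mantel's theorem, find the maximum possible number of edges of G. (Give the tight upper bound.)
ex(156, K_3) = ⌊156^2/4⌋ = 6084

Mantel (1907): a triangle-free graph on n vertices has at most ⌊n^2/4⌋ edges, with equality for the complete bipartite graph K_{⌊n/2⌋, ⌈n/2⌉}. For n = 156: ⌊156^2/4⌋ = ⌊24336/4⌋ = 6084. The extremal graph is K_{78, 78}, which has 78·78 = 6084 edges.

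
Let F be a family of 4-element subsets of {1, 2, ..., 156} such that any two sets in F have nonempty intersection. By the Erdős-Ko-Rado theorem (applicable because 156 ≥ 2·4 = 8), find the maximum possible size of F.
max |F| = C(155, 3) = 608685

The Erdős-Ko-Rado theorem states: for n ≥ 2k, an intersecting family of k-subsets of an n-element set has size at most C(n − 1, k − 1), with equality for 'star' families {A ⊆ [n] : |A| = k, i ∈ A} (fix an element i). For n = 156, k = 4: C(155, 3) = 608685.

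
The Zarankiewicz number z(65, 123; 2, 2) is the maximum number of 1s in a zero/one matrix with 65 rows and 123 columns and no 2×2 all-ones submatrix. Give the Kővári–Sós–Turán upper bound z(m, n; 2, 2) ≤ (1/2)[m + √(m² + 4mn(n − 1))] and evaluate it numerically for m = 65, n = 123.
z(65, 123; 2, 2) ≤ (1/2)[65 + √(65² + 4·65·123·122)] = (1/2)[65 + √3905785] = 1020.6529

Kővári–Sós–Turán: let r_1, ..., r_65 be the row sums and z = Σ r_i the total number of 1s. Each pair of columns can share at most one row with both entries 1 (else a 2×2 all-ones block appears), so Σ_i C(r_i, 2) ≤ C(123, 2) = 7503. By convexity Σ_i C(r_i, 2) ≥ 65·C(z/65, 2) = z(z − 65)/(2·65), giving z² − 65z − 65·123·122 ≤ 0 and hence z ≤ (1/2)[65 + √(4225 + 4·975390)] = (1/2)[65 + √3905785] ≈ (1/2)(65 + 1976.3059) = 1020.6529.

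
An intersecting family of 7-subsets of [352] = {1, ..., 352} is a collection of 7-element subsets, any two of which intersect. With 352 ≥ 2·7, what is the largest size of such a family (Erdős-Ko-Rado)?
max |F| = C(351, 6) = 2488014510345

Erdős-Ko-Rado (1961): when n ≥ 2k, max |F| = C(n−1, k−1). The bound is attained by the star {A : i ∈ A} for any fixed i ∈ [n]. Here C(352−1, 7−1) = C(351, 6) = 2488014510345.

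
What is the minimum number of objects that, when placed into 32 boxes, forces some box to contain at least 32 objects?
n = (32 − 1)·32 + 1 = 993

By the generalised pigeonhole principle, to guarantee some box contains ≥ r objects we need more than (r − 1) · k objects total. Threshold: n = (r − 1) · k + 1. With r = 32 and k = 32: n = 31 · 32 + 1 = 992 + 1 = 993. For n = 992 = 31 · 32, we can put exactly 31 objects in every box, avoiding 32 in any single one — so 993 is tight.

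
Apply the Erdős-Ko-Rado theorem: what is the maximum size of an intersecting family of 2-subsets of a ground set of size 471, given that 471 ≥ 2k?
max |F| = C(470, 1) = 470

The Erdős-Ko-Rado theorem states: for n ≥ 2k, an intersecting family of k-subsets of an n-element set has size at most C(n − 1, k − 1), with equality for 'star' families {A ⊆ [n] : |A| = k, i ∈ A} (fix an element i). For n = 471, k = 2: C(470, 1) = 470.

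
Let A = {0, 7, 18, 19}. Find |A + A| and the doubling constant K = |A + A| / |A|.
K = |A + A| / |A| = 10/4 = 5/2

Enumerate A + A = {a + b : a, b ∈ A}. With |A| = 4, there are |A|^2 = 16 ordered sum pairs; collecting distinct values, A + A = {0, 7, 14, 18, 19, 25, 26, 36, 37, 38}, so |A + A| = 10. Thus K = 10/4 = 5/2. For comparison, the minimum possible |A + A| over all 4-element sets is 2·4 − 1 = 7 (so min K = 7/4), attained only by arithmetic progressions.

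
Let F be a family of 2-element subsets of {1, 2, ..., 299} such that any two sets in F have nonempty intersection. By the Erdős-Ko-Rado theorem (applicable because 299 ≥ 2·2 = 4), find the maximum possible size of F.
max |F| = C(298, 1) = 298

The Erdős-Ko-Rado theorem states: for n ≥ 2k, an intersecting family of k-subsets of an n-element set has size at most C(n − 1, k − 1), with equality for 'star' families {A ⊆ [n] : |A| = k, i ∈ A} (fix an element i). For n = 299, k = 2: C(298, 1) = 298.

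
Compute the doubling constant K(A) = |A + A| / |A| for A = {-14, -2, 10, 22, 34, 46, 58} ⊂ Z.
K = |A + A| / |A| = 13/7

Enumerate A + A = {a + b : a, b ∈ A}. With |A| = 7, there are |A|^2 = 49 ordered sum pairs; collecting distinct values, A + A = {-28, -16, -4, 8, 20, 32, 44, 56, 68, 80, 92, 104, 116}, so |A + A| = 13. Thus K = 13/7. Here |A + A| = 2|A| − 1 = 13, the minimum possible — so K = 13/7 is minimal, which holds iff A is an arithmetic progression.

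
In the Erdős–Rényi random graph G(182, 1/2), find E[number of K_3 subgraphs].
E[# K_3] = C(182, 3) · (1/2)^C(3, 2) = 988260 / 2^3 = 247065/2 = 123532.5

For each 3-subset S of vertices (there are C(182, 3) = 988260 such S), let X_S = 1 if S induces a K_3 (all C(3, 2) = 3 edges present). Then P(X_S = 1) = (1/2)^3 = 1/8. By linearity of expectation, E[# K_3] = C(182, 3) · (1/2)^3 = 988260 / 8 = 247065/2 = 123532.5.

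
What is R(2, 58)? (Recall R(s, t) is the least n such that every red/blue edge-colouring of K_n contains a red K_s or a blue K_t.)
R(2, 58) = 58

R(2, k) = k for all k ≥ 2: in a 2-colouring of K_k, either some edge is red (a red K_2) or all edges are blue (a blue K_k). And K_{57} coloured all-blue has no blue K_58, so R(2, 58) > 57. Hence R(2, 58) = 58.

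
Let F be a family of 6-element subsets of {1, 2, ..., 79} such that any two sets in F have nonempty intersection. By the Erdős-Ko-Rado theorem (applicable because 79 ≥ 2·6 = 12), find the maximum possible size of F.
max |F| = C(78, 5) = 21111090

Erdős-Ko-Rado (1961): when n ≥ 2k, max |F| = C(n−1, k−1). The bound is attained by the star {A : i ∈ A} for any fixed i ∈ [n]. Here C(79−1, 6−1) = C(78, 5) = 21111090.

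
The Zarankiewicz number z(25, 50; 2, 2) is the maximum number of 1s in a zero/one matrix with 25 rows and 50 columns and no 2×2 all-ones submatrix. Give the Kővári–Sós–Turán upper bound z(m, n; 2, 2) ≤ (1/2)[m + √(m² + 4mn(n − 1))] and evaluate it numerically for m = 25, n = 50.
z(25, 50; 2, 2) ≤ (1/2)[25 + √(25² + 4·25·50·49)] = (1/2)[25 + √245625] = 260.3028

Kővári–Sós–Turán: let r_1, ..., r_25 be the row sums and z = Σ r_i the total number of 1s. Each pair of columns can share at most one row with both entries 1 (else a 2×2 all-ones block appears), so Σ_i C(r_i, 2) ≤ C(50, 2) = 1225. By convexity Σ_i C(r_i, 2) ≥ 25·C(z/25, 2) = z(z − 25)/(2·25), giving z² − 25z − 25·50·49 ≤ 0 and hence z ≤ (1/2)[25 + √(625 + 4·61250)] = (1/2)[25 + √245625] ≈ (1/2)(25 + 495.6057) = 260.3028.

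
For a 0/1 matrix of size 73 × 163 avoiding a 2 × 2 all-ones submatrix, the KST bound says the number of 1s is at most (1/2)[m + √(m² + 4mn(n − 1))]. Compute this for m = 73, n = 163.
z(73, 163; 2, 2) ≤ (1/2)[73 + √(73² + 4·73·163·162)] = (1/2)[73 + √7715881] = 1425.3737

Kővári–Sós–Turán: let r_1, ..., r_73 be the row sums and z = Σ r_i the total number of 1s. Each pair of columns can share at most one row with both entries 1 (else a 2×2 all-ones block appears), so Σ_i C(r_i, 2) ≤ C(163, 2) = 13203. By convexity Σ_i C(r_i, 2) ≥ 73·C(z/73, 2) = z(z − 73)/(2·73), giving z² − 73z − 73·163·162 ≤ 0 and hence z ≤ (1/2)[73 + √(5329 + 4·1927638)] = (1/2)[73 + √7715881] ≈ (1/2)(73 + 2777.7475) = 1425.3737.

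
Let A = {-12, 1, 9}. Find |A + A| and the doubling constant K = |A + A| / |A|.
K = |A + A| / |A| = 6/3 = 2

Enumerate A + A = {a + b : a, b ∈ A}. With |A| = 3, there are |A|^2 = 9 ordered sum pairs; collecting distinct values, A + A = {-24, -11, -3, 2, 10, 18}, so |A + A| = 6. Thus K = 6/3 = 2. For comparison, the minimum possible |A + A| over all 3-element sets is 2·3 − 1 = 5 (so min K = 5/3), attained only by arithmetic progressions.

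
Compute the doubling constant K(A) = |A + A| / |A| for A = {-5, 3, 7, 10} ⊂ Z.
K = |A + A| / |A| = 10/4 = 5/2

Enumerate A + A = {a + b : a, b ∈ A}. With |A| = 4, there are |A|^2 = 16 ordered sum pairs; collecting distinct values, A + A = {-10, -2, 2, 5, 6, 10, 13, 14, 17, 20}, so |A + A| = 10. Thus K = 10/4 = 5/2. For comparison, the minimum possible |A + A| over all 4-element sets is 2·4 − 1 = 7 (so min K = 7/4), attained only by arithmetic progressions.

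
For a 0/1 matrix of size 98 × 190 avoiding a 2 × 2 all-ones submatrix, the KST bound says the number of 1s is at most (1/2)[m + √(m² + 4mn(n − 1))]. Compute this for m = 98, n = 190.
z(98, 190; 2, 2) ≤ (1/2)[98 + √(98² + 4·98·190·189)] = (1/2)[98 + √14086324] = 1925.5876

Kővári–Sós–Turán: let r_1, ..., r_98 be the row sums and z = Σ r_i the total number of 1s. Each pair of columns can share at most one row with both entries 1 (else a 2×2 all-ones block appears), so Σ_i C(r_i, 2) ≤ C(190, 2) = 17955. By convexity Σ_i C(r_i, 2) ≥ 98·C(z/98, 2) = z(z − 98)/(2·98), giving z² − 98z − 98·190·189 ≤ 0 and hence z ≤ (1/2)[98 + √(9604 + 4·3519180)] = (1/2)[98 + √14086324] ≈ (1/2)(98 + 3753.1752) = 1925.5876.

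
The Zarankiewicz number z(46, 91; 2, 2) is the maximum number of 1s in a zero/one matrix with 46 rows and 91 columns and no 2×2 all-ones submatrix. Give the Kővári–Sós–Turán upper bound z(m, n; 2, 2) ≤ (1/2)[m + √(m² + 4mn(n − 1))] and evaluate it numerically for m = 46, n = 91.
z(46, 91; 2, 2) ≤ (1/2)[46 + √(46² + 4·46·91·90)] = (1/2)[46 + √1509076] = 637.2223

Kővári–Sós–Turán: let r_1, ..., r_46 be the row sums and z = Σ r_i the total number of 1s. Each pair of columns can share at most one row with both entries 1 (else a 2×2 all-ones block appears), so Σ_i C(r_i, 2) ≤ C(91, 2) = 4095. By convexity Σ_i C(r_i, 2) ≥ 46·C(z/46, 2) = z(z − 46)/(2·46), giving z² − 46z − 46·91·90 ≤ 0 and hence z ≤ (1/2)[46 + √(2116 + 4·376740)] = (1/2)[46 + √1509076] ≈ (1/2)(46 + 1228.4445) = 637.2223.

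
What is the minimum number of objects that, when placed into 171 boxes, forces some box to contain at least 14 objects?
n = (14 − 1)·171 + 1 = 2224

By the generalised pigeonhole principle, to guarantee some box contains ≥ r objects we need more than (r − 1) · k objects total. Threshold: n = (r − 1) · k + 1. With r = 14 and k = 171: n = 13 · 171 + 1 = 2223 + 1 = 2224. For n = 2223 = 13 · 171, we can put exactly 13 objects in every box, avoiding 14 in any single one — so 2224 is tight.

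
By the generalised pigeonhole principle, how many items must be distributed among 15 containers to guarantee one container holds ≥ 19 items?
n = (19 − 1)·15 + 1 = 271

By the generalised pigeonhole principle, to guarantee some box contains ≥ r objects we need more than (r − 1) · k objects total. Threshold: n = (r − 1) · k + 1. With r = 19 and k = 15: n = 18 · 15 + 1 = 270 + 1 = 271. For n = 270 = 18 · 15, we can put exactly 18 objects in every box, avoiding 19 in any single one — so 271 is tight.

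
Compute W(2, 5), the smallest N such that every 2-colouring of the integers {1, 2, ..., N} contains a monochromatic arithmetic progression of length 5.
W(2, 5) = 178

This is a classical value, W(2, 5) = 178, established by combining an explicit 2-colouring of {1, ..., 177} with no monochromatic 5-AP (giving the lower bound W(2, 5) > 177) and a finite case analysis / exhaustive computer search showing every 2-colouring of {1, ..., 178} has such an AP.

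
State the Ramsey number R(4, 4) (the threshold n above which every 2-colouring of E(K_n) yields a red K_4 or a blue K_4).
R(4, 4) = 18

Lower bound: an explicit 2-colouring of K_{17} (typically a Paley-type or other structured construction) avoids a red K_4 and a blue K_4, showing R(4, 4) > 17.
Upper bound: the Erdős–Szekeres recurrence R(r, t') ≤ R(r−1, t') + R(r, t'−1) yields R(4, 4) ≤ 18.
Hence R(4, 4) = 18.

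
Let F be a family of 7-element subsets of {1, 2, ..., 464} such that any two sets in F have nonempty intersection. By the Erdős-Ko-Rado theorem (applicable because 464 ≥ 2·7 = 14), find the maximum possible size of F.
max |F| = C(463, 6) = 13244250634461

The Erdős-Ko-Rado theorem states: for n ≥ 2k, an intersecting family of k-subsets of an n-element set has size at most C(n − 1, k − 1), with equality for 'star' families {A ⊆ [n] : |A| = k, i ∈ A} (fix an element i). For n = 464, k = 7: C(463, 6) = 13244250634461.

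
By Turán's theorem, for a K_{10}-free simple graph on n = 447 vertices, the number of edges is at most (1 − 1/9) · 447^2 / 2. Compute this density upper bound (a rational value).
Turán density bound = (8/9) · 447^2/2 = 88804

Turán's theorem: ex(n, K_{r+1}) is achieved by the complete r-partite Turán graph T(n, r) with parts as balanced as possible, and is at most (1 − 1/r) · n^2/2. For r = 9, n = 447: the density bound is (8/9) · 199809/2 = 88804. The integer-valued extremum is e(T(447, 9)) = 88803, which is strictly less than the density bound 88804 since 9 ∤ 447 (the parts of T(447, 9) cannot all be equal).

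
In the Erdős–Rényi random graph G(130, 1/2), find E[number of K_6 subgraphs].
E[# K_6] = C(130, 6) · (1/2)^C(6, 2) = 5963412000 / 2^15 = 186356625/1024 ≈ 181988.891602

For each 6-subset S of vertices (there are C(130, 6) = 5963412000 such S), let X_S = 1 if S induces a K_6 (all C(6, 2) = 15 edges present). Then P(X_S = 1) = (1/2)^15 = 1/32768. By linearity of expectation, E[# K_6] = C(130, 6) · (1/2)^15 = 5963412000 / 32768 = 186356625/1024 ≈ 181988.891602.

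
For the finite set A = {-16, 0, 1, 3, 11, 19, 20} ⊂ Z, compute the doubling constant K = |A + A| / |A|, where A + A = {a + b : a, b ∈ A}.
K = |A + A| / |A| = 24/7

Enumerate A + A = {a + b : a, b ∈ A}. With |A| = 7, there are |A|^2 = 49 ordered sum pairs; collecting distinct values, A + A = {-32, -16, -15, -13, -5, 0, 1, 2, 3, 4, 6, 11, 12, 14, 19, 20, 21, 22, 23, 30, 31, 38, 39, 40}, so |A + A| = 24. Thus K = 24/7. For comparison, the minimum possible |A + A| over all 7-element sets is 2·7 − 1 = 13 (so min K = 13/7), attained only by arithmetic progressions.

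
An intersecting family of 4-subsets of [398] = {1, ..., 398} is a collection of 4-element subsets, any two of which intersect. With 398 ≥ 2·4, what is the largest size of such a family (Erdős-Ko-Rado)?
max |F| = C(397, 3) = 10349790

Erdős-Ko-Rado (1961): when n ≥ 2k, max |F| = C(n−1, k−1). The bound is attained by the star {A : i ∈ A} for any fixed i ∈ [n]. Here C(398−1, 4−1) = C(397, 3) = 10349790.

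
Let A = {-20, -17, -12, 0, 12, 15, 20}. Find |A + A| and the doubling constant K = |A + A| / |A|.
K = |A + A| / |A| = 24/7

Enumerate A + A = {a + b : a, b ∈ A}. With |A| = 7, there are |A|^2 = 49 ordered sum pairs; collecting distinct values, A + A = {-40, -37, -34, -32, -29, -24, -20, -17, -12, -8, -5, -2, 0, 3, 8, 12, 15, 20, 24, 27, 30, 32, 35, 40}, so |A + A| = 24. Thus K = 24/7. For comparison, the minimum possible |A + A| over all 7-element sets is 2·7 − 1 = 13 (so min K = 13/7), attained only by arithmetic progressions.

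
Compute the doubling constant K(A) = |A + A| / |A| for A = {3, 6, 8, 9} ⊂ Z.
K = |A + A| / |A| = 9/4

Enumerate A + A = {a + b : a, b ∈ A}. With |A| = 4, there are |A|^2 = 16 ordered sum pairs; collecting distinct values, A + A = {6, 9, 11, 12, 14, 15, 16, 17, 18}, so |A + A| = 9. Thus K = 9/4. For comparison, the minimum possible |A + A| over all 4-element sets is 2·4 − 1 = 7 (so min K = 7/4), attained only by arithmetic progressions.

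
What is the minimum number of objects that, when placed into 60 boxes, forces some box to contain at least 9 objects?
n = (9 − 1)·60 + 1 = 481

By the generalised pigeonhole principle, to guarantee some box contains ≥ r objects we need more than (r − 1) · k objects total. Threshold: n = (r − 1) · k + 1. With r = 9 and k = 60: n = 8 · 60 + 1 = 480 + 1 = 481. For n = 480 = 8 · 60, we can put exactly 8 objects in every box, avoiding 9 in any single one — so 481 is tight.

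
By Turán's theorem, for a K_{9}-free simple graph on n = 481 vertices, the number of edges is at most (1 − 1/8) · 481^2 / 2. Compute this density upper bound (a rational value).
Turán density bound = (7/8) · 481^2/2 = 1619527/16 ≈ 101220.4375

Turán's theorem: ex(n, K_{r+1}) is achieved by the complete r-partite Turán graph T(n, r) with parts as balanced as possible, and is at most (1 − 1/r) · n^2/2. For r = 8, n = 481: the density bound is (7/8) · 231361/2 = 1619527/16 ≈ 101220.4375. The integer-valued extremum is e(T(481, 8)) = 101220, which is strictly less than the density bound 1619527/16 since 8 ∤ 481 (the parts of T(481, 8) cannot all be equal).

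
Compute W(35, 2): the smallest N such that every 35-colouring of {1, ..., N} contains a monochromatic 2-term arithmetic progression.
W(35, 2) = 35 + 1 = 36

A 2-term AP is any pair of integers, so a monochromatic 2-AP exists iff some colour is used at least twice. With 35 colours, the colouring i ↦ i on {1, ..., 35} uses each colour once, avoiding any monochromatic pair, so W(35, 2) > 35. For {1, ..., 36}, pigeonhole forces two integers of the same colour, which form a monochromatic 2-AP. Hence W(35, 2) = 36.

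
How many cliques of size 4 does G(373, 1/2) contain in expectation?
E[# K_4] = C(373, 4) · (1/2)^C(4, 2) = 793626505 / 2^6 = 12400414.140625

For each 4-subset S of vertices (there are C(373, 4) = 793626505 such S), let X_S = 1 if S induces a K_4 (all C(4, 2) = 6 edges present). Then P(X_S = 1) = (1/2)^6 = 1/64. By linearity of expectation, E[# K_4] = C(373, 4) · (1/2)^6 = 793626505 / 64 = 12400414.140625.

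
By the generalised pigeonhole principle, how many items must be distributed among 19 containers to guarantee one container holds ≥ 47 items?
n = (47 − 1)·19 + 1 = 875

By the generalised pigeonhole principle, to guarantee some box contains ≥ r objects we need more than (r − 1) · k objects total. Threshold: n = (r − 1) · k + 1. With r = 47 and k = 19: n = 46 · 19 + 1 = 874 + 1 = 875. For n = 874 = 46 · 19, we can put exactly 46 objects in every box, avoiding 47 in any single one — so 875 is tight.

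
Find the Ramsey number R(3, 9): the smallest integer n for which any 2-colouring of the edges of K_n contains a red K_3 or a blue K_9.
R(3, 9) = 36

Lower bound: an explicit 2-colouring of K_{35} (typically a Paley-type or other structured construction) avoids a red K_3 and a blue K_9, showing R(3, 9) > 35.
Upper bound: the simple Erdős–Szekeres recurrence only gives R(3, 9) ≤ 37; the tight bound R(3, 9) ≤ 36 requires a sharper case analysis (or computer search) of 2-colourings of K_{36}.
Hence R(3, 9) = 36.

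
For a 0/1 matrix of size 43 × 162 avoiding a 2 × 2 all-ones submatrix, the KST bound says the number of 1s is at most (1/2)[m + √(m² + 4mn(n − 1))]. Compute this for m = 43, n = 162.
z(43, 162; 2, 2) ≤ (1/2)[43 + √(43² + 4·43·162·161)] = (1/2)[43 + √4487953] = 1080.7395

Kővári–Sós–Turán: let r_1, ..., r_43 be the row sums and z = Σ r_i the total number of 1s. Each pair of columns can share at most one row with both entries 1 (else a 2×2 all-ones block appears), so Σ_i C(r_i, 2) ≤ C(162, 2) = 13041. By convexity Σ_i C(r_i, 2) ≥ 43·C(z/43, 2) = z(z − 43)/(2·43), giving z² − 43z − 43·162·161 ≤ 0 and hence z ≤ (1/2)[43 + √(1849 + 4·1121526)] = (1/2)[43 + √4487953] ≈ (1/2)(43 + 2118.4789) = 1080.7395.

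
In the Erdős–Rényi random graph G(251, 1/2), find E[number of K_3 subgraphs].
E[# K_3] = C(251, 3) · (1/2)^C(3, 2) = 2604125 / 2^3 = 325515.625

For each 3-subset S of vertices (there are C(251, 3) = 2604125 such S), let X_S = 1 if S induces a K_3 (all C(3, 2) = 3 edges present). Then P(X_S = 1) = (1/2)^3 = 1/8. By linearity of expectation, E[# K_3] = C(251, 3) · (1/2)^3 = 2604125 / 8 = 325515.625.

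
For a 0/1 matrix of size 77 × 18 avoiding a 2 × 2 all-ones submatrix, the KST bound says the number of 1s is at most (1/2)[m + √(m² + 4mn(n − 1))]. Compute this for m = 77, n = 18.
z(77, 18; 2, 2) ≤ (1/2)[77 + √(77² + 4·77·18·17)] = (1/2)[77 + √100177] = 196.7538

Kővári–Sós–Turán: let r_1, ..., r_77 be the row sums and z = Σ r_i the total number of 1s. Each pair of columns can share at most one row with both entries 1 (else a 2×2 all-ones block appears), so Σ_i C(r_i, 2) ≤ C(18, 2) = 153. By convexity Σ_i C(r_i, 2) ≥ 77·C(z/77, 2) = z(z − 77)/(2·77), giving z² − 77z − 77·18·17 ≤ 0 and hence z ≤ (1/2)[77 + √(5929 + 4·23562)] = (1/2)[77 + √100177] ≈ (1/2)(77 + 316.5075) = 196.7538.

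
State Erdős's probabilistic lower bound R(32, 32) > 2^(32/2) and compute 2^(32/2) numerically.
2^(32/2) = 65536; so R(32, 32) > 65536

Colour each edge of K_n uniformly at random with red/blue. The expected number of monochromatic K_32 is C(n, 32) · 2 · 2^(−C(32,2)). If C(n, 32) · 2^(1 − C(32,2)) < 1, then with positive probability no monochromatic K_32 exists, so R(32, 32) > n. The standard estimate C(n, 32) ≤ n^32/32! shows this inequality holds whenever n ≤ 2^(32/2) (since 32! · 2^(C(32,2) − 1) > 2^(32^2/2) ≥ n^32). Hence R(32, 32) > 2^(32/2) = 65536.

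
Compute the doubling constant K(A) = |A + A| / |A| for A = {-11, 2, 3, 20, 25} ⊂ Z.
K = |A + A| / |A| = 15/5 = 3

Enumerate A + A = {a + b : a, b ∈ A}. With |A| = 5, there are |A|^2 = 25 ordered sum pairs; collecting distinct values, A + A = {-22, -9, -8, 4, 5, 6, 9, 14, 22, 23, 27, 28, 40, 45, 50}, so |A + A| = 15. Thus K = 15/5 = 3. For comparison, the minimum possible |A + A| over all 5-element sets is 2·5 − 1 = 9 (so min K = 9/5), attained only by arithmetic progressions.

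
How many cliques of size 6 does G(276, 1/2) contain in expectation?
E[# K_6] = C(276, 6) · (1/2)^C(6, 2) = 581246946280 / 2^15 = 72655868285/4096 ≈ 17738249.093018

For each 6-subset S of vertices (there are C(276, 6) = 581246946280 such S), let X_S = 1 if S induces a K_6 (all C(6, 2) = 15 edges present). Then P(X_S = 1) = (1/2)^15 = 1/32768. By linearity of expectation, E[# K_6] = C(276, 6) · (1/2)^15 = 581246946280 / 32768 = 72655868285/4096 ≈ 17738249.093018.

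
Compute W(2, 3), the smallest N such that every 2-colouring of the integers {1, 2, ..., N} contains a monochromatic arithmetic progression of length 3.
W(2, 3) = 9

Lower bound: the 2-colouring RRBBRRBB of {1, ..., 8} (R at positions {1, 2, 5, 6}, B at {3, 4, 7, 8}) contains no monochromatic 3-term AP, so W(2, 3) > 8. Upper bound: a case analysis on any 2-colouring of {1, ..., 9} forces such an AP. Hence W(2, 3) = 9.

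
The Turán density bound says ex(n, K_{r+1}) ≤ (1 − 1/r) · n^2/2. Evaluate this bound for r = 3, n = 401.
Turán density bound = (2/3) · 401^2/2 = 160801/3 ≈ 53600.3333

Turán's theorem: ex(n, K_{r+1}) is achieved by the complete r-partite Turán graph T(n, r) with parts as balanced as possible, and is at most (1 − 1/r) · n^2/2. For r = 3, n = 401: the density bound is (2/3) · 160801/2 = 160801/3 ≈ 53600.3333. The integer-valued extremum is e(T(401, 3)) = 53600, which is strictly less than the density bound 160801/3 since 3 ∤ 401 (the parts of T(401, 3) cannot all be equal).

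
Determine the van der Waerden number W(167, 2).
W(167, 2) = 167 + 1 = 168

A 2-term AP is any pair of integers, so a monochromatic 2-AP exists iff some colour is used at least twice. With 167 colours, the colouring i ↦ i on {1, ..., 167} uses each colour once, avoiding any monochromatic pair, so W(167, 2) > 167. For {1, ..., 168}, pigeonhole forces two integers of the same colour, which form a monochromatic 2-AP. Hence W(167, 2) = 168.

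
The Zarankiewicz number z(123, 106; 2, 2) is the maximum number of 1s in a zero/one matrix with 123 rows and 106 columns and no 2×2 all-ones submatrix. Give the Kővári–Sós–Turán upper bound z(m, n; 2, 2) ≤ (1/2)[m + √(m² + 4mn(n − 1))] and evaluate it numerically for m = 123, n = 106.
z(123, 106; 2, 2) ≤ (1/2)[123 + √(123² + 4·123·106·105)] = (1/2)[123 + √5491089] = 1233.1536

Kővári–Sós–Turán: let r_1, ..., r_123 be the row sums and z = Σ r_i the total number of 1s. Each pair of columns can share at most one row with both entries 1 (else a 2×2 all-ones block appears), so Σ_i C(r_i, 2) ≤ C(106, 2) = 5565. By convexity Σ_i C(r_i, 2) ≥ 123·C(z/123, 2) = z(z − 123)/(2·123), giving z² − 123z − 123·106·105 ≤ 0 and hence z ≤ (1/2)[123 + √(15129 + 4·1368990)] = (1/2)[123 + √5491089] ≈ (1/2)(123 + 2343.3073) = 1233.1536.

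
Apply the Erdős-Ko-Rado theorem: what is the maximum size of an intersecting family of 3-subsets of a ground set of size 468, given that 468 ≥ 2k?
max |F| = C(467, 2) = 108811

The Erdős-Ko-Rado theorem states: for n ≥ 2k, an intersecting family of k-subsets of an n-element set has size at most C(n − 1, k − 1), with equality for 'star' families {A ⊆ [n] : |A| = k, i ∈ A} (fix an element i). For n = 468, k = 3: C(467, 2) = 108811.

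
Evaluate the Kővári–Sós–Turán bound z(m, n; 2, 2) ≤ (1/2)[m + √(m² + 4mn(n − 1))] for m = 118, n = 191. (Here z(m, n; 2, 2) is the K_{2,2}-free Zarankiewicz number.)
z(118, 191; 2, 2) ≤ (1/2)[118 + √(118² + 4·118·191·190)] = (1/2)[118 + √17142804] = 2129.1935

Kővári–Sós–Turán: let r_1, ..., r_118 be the row sums and z = Σ r_i the total number of 1s. Each pair of columns can share at most one row with both entries 1 (else a 2×2 all-ones block appears), so Σ_i C(r_i, 2) ≤ C(191, 2) = 18145. By convexity Σ_i C(r_i, 2) ≥ 118·C(z/118, 2) = z(z − 118)/(2·118), giving z² − 118z − 118·191·190 ≤ 0 and hence z ≤ (1/2)[118 + √(13924 + 4·4282220)] = (1/2)[118 + √17142804] ≈ (1/2)(118 + 4140.3869) = 2129.1935.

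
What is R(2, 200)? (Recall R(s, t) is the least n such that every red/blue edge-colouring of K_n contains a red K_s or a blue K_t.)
R(2, 200) = 200

R(2, k) = k for all k ≥ 2: in a 2-colouring of K_k, either some edge is red (a red K_2) or all edges are blue (a blue K_k). And K_{199} coloured all-blue has no blue K_200, so R(2, 200) > 199. Hence R(2, 200) = 200.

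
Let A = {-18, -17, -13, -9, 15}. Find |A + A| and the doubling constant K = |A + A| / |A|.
K = |A + A| / |A| = 14/5

Enumerate A + A = {a + b : a, b ∈ A}. With |A| = 5, there are |A|^2 = 25 ordered sum pairs; collecting distinct values, A + A = {-36, -35, -34, -31, -30, -27, -26, -22, -18, -3, -2, 2, 6, 30}, so |A + A| = 14. Thus K = 14/5. For comparison, the minimum possible |A + A| over all 5-element sets is 2·5 − 1 = 9 (so min K = 9/5), attained only by arithmetic progressions.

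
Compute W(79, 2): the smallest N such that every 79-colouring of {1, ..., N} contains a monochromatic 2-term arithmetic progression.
W(79, 2) = 79 + 1 = 80

A 2-term AP is any pair of integers, so a monochromatic 2-AP exists iff some colour is used at least twice. With 79 colours, the colouring i ↦ i on {1, ..., 79} uses each colour once, avoiding any monochromatic pair, so W(79, 2) > 79. For {1, ..., 80}, pigeonhole forces two integers of the same colour, which form a monochromatic 2-AP. Hence W(79, 2) = 80.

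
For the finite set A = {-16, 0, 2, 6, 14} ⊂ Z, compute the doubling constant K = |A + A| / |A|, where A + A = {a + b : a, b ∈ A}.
K = |A + A| / |A| = 15/5 = 3

Enumerate A + A = {a + b : a, b ∈ A}. With |A| = 5, there are |A|^2 = 25 ordered sum pairs; collecting distinct values, A + A = {-32, -16, -14, -10, -2, 0, 2, 4, 6, 8, 12, 14, 16, 20, 28}, so |A + A| = 15. Thus K = 15/5 = 3. For comparison, the minimum possible |A + A| over all 5-element sets is 2·5 − 1 = 9 (so min K = 9/5), attained only by arithmetic progressions.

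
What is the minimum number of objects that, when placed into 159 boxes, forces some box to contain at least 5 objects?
n = (5 − 1)·159 + 1 = 637

By the generalised pigeonhole principle, to guarantee some box contains ≥ r objects we need more than (r − 1) · k objects total. Threshold: n = (r − 1) · k + 1. With r = 5 and k = 159: n = 4 · 159 + 1 = 636 + 1 = 637. For n = 636 = 4 · 159, we can put exactly 4 objects in every box, avoiding 5 in any single one — so 637 is tight.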